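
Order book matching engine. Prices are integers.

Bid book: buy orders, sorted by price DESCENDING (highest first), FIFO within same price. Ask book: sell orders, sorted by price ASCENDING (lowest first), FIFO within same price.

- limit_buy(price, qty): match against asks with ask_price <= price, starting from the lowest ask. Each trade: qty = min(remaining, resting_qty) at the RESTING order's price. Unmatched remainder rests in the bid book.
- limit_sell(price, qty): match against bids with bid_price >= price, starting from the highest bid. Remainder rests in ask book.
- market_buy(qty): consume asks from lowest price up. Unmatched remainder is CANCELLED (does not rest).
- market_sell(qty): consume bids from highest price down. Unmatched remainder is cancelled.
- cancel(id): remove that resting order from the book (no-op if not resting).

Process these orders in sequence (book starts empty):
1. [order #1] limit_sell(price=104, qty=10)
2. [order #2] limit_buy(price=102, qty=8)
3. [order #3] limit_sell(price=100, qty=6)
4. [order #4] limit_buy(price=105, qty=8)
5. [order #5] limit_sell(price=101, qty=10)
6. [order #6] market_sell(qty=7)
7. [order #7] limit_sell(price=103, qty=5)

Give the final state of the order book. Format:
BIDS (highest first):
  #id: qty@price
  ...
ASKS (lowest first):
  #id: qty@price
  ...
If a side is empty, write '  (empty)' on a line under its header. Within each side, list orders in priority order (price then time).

Answer: BIDS (highest first):
  (empty)
ASKS (lowest first):
  #5: 8@101
  #7: 5@103
  #1: 2@104

Derivation:
After op 1 [order #1] limit_sell(price=104, qty=10): fills=none; bids=[-] asks=[#1:10@104]
After op 2 [order #2] limit_buy(price=102, qty=8): fills=none; bids=[#2:8@102] asks=[#1:10@104]
After op 3 [order #3] limit_sell(price=100, qty=6): fills=#2x#3:6@102; bids=[#2:2@102] asks=[#1:10@104]
After op 4 [order #4] limit_buy(price=105, qty=8): fills=#4x#1:8@104; bids=[#2:2@102] asks=[#1:2@104]
After op 5 [order #5] limit_sell(price=101, qty=10): fills=#2x#5:2@102; bids=[-] asks=[#5:8@101 #1:2@104]
After op 6 [order #6] market_sell(qty=7): fills=none; bids=[-] asks=[#5:8@101 #1:2@104]
After op 7 [order #7] limit_sell(price=103, qty=5): fills=none; bids=[-] asks=[#5:8@101 #7:5@103 #1:2@104]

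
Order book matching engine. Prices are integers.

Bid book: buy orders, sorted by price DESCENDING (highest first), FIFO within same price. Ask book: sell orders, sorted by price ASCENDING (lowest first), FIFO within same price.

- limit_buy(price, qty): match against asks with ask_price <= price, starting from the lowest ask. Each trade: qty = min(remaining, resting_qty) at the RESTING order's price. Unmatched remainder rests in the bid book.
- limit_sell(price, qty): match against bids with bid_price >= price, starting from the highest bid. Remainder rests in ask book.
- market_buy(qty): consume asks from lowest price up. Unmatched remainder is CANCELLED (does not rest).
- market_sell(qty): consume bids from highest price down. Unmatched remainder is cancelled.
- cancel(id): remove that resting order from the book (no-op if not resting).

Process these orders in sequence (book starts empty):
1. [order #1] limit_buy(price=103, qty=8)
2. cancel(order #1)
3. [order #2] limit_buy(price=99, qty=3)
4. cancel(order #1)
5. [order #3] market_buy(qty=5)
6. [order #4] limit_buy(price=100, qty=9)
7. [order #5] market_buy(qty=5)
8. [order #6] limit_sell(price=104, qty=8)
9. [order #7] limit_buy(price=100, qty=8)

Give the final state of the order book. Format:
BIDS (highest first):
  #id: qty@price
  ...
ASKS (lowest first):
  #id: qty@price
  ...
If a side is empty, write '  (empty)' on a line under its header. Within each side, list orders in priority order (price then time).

After op 1 [order #1] limit_buy(price=103, qty=8): fills=none; bids=[#1:8@103] asks=[-]
After op 2 cancel(order #1): fills=none; bids=[-] asks=[-]
After op 3 [order #2] limit_buy(price=99, qty=3): fills=none; bids=[#2:3@99] asks=[-]
After op 4 cancel(order #1): fills=none; bids=[#2:3@99] asks=[-]
After op 5 [order #3] market_buy(qty=5): fills=none; bids=[#2:3@99] asks=[-]
After op 6 [order #4] limit_buy(price=100, qty=9): fills=none; bids=[#4:9@100 #2:3@99] asks=[-]
After op 7 [order #5] market_buy(qty=5): fills=none; bids=[#4:9@100 #2:3@99] asks=[-]
After op 8 [order #6] limit_sell(price=104, qty=8): fills=none; bids=[#4:9@100 #2:3@99] asks=[#6:8@104]
After op 9 [order #7] limit_buy(price=100, qty=8): fills=none; bids=[#4:9@100 #7:8@100 #2:3@99] asks=[#6:8@104]

Answer: BIDS (highest first):
  #4: 9@100
  #7: 8@100
  #2: 3@99
ASKS (lowest first):
  #6: 8@104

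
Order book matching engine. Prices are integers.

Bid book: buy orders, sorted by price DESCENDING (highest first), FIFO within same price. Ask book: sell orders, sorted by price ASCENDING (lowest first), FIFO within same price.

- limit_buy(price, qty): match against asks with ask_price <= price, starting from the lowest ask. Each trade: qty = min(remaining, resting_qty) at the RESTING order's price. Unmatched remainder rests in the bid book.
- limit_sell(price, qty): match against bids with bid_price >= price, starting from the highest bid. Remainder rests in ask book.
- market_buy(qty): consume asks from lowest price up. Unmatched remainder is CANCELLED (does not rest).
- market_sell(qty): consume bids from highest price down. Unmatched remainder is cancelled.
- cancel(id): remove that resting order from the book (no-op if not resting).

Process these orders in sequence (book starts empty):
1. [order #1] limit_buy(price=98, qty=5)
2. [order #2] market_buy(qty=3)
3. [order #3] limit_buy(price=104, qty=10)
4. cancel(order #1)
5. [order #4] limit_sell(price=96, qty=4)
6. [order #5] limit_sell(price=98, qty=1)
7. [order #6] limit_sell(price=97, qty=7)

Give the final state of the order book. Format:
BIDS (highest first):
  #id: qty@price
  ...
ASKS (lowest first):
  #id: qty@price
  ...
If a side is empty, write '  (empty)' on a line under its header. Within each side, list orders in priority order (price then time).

After op 1 [order #1] limit_buy(price=98, qty=5): fills=none; bids=[#1:5@98] asks=[-]
After op 2 [order #2] market_buy(qty=3): fills=none; bids=[#1:5@98] asks=[-]
After op 3 [order #3] limit_buy(price=104, qty=10): fills=none; bids=[#3:10@104 #1:5@98] asks=[-]
After op 4 cancel(order #1): fills=none; bids=[#3:10@104] asks=[-]
After op 5 [order #4] limit_sell(price=96, qty=4): fills=#3x#4:4@104; bids=[#3:6@104] asks=[-]
After op 6 [order #5] limit_sell(price=98, qty=1): fills=#3x#5:1@104; bids=[#3:5@104] asks=[-]
After op 7 [order #6] limit_sell(price=97, qty=7): fills=#3x#6:5@104; bids=[-] asks=[#6:2@97]

Answer: BIDS (highest first):
  (empty)
ASKS (lowest first):
  #6: 2@97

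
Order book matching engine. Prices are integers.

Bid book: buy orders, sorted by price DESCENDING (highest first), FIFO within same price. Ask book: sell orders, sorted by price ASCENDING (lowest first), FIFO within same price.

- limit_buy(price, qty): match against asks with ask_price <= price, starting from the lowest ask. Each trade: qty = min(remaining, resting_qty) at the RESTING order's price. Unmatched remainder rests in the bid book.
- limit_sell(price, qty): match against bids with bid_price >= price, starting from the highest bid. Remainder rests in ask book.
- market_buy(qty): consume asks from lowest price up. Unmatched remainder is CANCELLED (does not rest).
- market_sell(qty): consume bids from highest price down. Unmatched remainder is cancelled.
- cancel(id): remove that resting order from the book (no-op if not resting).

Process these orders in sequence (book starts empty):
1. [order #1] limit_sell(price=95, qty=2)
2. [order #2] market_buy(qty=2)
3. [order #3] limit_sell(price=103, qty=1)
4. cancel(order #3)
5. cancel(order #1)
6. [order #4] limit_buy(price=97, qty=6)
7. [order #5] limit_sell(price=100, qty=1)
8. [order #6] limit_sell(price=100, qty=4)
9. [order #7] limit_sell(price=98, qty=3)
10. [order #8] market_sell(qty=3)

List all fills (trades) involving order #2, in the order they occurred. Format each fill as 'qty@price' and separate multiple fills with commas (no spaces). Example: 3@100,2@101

Answer: 2@95

Derivation:
After op 1 [order #1] limit_sell(price=95, qty=2): fills=none; bids=[-] asks=[#1:2@95]
After op 2 [order #2] market_buy(qty=2): fills=#2x#1:2@95; bids=[-] asks=[-]
After op 3 [order #3] limit_sell(price=103, qty=1): fills=none; bids=[-] asks=[#3:1@103]
After op 4 cancel(order #3): fills=none; bids=[-] asks=[-]
After op 5 cancel(order #1): fills=none; bids=[-] asks=[-]
After op 6 [order #4] limit_buy(price=97, qty=6): fills=none; bids=[#4:6@97] asks=[-]
After op 7 [order #5] limit_sell(price=100, qty=1): fills=none; bids=[#4:6@97] asks=[#5:1@100]
After op 8 [order #6] limit_sell(price=100, qty=4): fills=none; bids=[#4:6@97] asks=[#5:1@100 #6:4@100]
After op 9 [order #7] limit_sell(price=98, qty=3): fills=none; bids=[#4:6@97] asks=[#7:3@98 #5:1@100 #6:4@100]
After op 10 [order #8] market_sell(qty=3): fills=#4x#8:3@97; bids=[#4:3@97] asks=[#7:3@98 #5:1@100 #6:4@100]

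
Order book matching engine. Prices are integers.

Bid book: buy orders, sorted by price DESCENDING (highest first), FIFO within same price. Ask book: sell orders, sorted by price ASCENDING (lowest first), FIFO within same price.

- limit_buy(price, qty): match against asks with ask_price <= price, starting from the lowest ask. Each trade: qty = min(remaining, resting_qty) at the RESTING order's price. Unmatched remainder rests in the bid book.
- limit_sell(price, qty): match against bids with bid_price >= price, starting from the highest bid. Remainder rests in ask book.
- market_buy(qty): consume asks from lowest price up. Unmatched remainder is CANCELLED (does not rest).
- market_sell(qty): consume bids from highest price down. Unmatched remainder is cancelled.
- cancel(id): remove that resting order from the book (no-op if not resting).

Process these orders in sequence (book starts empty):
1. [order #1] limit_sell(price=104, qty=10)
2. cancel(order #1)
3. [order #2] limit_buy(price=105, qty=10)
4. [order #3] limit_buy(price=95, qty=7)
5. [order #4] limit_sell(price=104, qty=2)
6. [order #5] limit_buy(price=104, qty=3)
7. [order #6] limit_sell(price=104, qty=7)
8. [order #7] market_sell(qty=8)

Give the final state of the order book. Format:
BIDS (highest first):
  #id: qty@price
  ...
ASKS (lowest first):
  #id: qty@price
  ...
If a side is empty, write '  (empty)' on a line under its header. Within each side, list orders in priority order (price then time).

After op 1 [order #1] limit_sell(price=104, qty=10): fills=none; bids=[-] asks=[#1:10@104]
After op 2 cancel(order #1): fills=none; bids=[-] asks=[-]
After op 3 [order #2] limit_buy(price=105, qty=10): fills=none; bids=[#2:10@105] asks=[-]
After op 4 [order #3] limit_buy(price=95, qty=7): fills=none; bids=[#2:10@105 #3:7@95] asks=[-]
After op 5 [order #4] limit_sell(price=104, qty=2): fills=#2x#4:2@105; bids=[#2:8@105 #3:7@95] asks=[-]
After op 6 [order #5] limit_buy(price=104, qty=3): fills=none; bids=[#2:8@105 #5:3@104 #3:7@95] asks=[-]
After op 7 [order #6] limit_sell(price=104, qty=7): fills=#2x#6:7@105; bids=[#2:1@105 #5:3@104 #3:7@95] asks=[-]
After op 8 [order #7] market_sell(qty=8): fills=#2x#7:1@105 #5x#7:3@104 #3x#7:4@95; bids=[#3:3@95] asks=[-]

Answer: BIDS (highest first):
  #3: 3@95
ASKS (lowest first):
  (empty)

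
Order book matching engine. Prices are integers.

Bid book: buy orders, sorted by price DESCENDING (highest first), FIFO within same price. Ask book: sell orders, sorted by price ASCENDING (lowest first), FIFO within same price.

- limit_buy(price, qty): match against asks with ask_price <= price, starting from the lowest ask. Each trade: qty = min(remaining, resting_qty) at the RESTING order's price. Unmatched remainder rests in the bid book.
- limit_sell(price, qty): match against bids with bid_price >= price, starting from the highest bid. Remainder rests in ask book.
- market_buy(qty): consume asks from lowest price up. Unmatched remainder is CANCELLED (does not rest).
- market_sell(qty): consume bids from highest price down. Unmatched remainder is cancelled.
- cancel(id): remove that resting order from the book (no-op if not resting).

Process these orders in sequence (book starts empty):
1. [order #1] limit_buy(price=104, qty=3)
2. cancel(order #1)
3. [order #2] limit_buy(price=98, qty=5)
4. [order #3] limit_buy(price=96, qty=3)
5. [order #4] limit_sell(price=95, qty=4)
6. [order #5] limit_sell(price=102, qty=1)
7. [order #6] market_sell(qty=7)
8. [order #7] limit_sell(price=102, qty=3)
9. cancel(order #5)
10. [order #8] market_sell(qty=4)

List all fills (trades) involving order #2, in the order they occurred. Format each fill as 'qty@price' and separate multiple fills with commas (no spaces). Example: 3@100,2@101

Answer: 4@98,1@98

Derivation:
After op 1 [order #1] limit_buy(price=104, qty=3): fills=none; bids=[#1:3@104] asks=[-]
After op 2 cancel(order #1): fills=none; bids=[-] asks=[-]
After op 3 [order #2] limit_buy(price=98, qty=5): fills=none; bids=[#2:5@98] asks=[-]
After op 4 [order #3] limit_buy(price=96, qty=3): fills=none; bids=[#2:5@98 #3:3@96] asks=[-]
After op 5 [order #4] limit_sell(price=95, qty=4): fills=#2x#4:4@98; bids=[#2:1@98 #3:3@96] asks=[-]
After op 6 [order #5] limit_sell(price=102, qty=1): fills=none; bids=[#2:1@98 #3:3@96] asks=[#5:1@102]
After op 7 [order #6] market_sell(qty=7): fills=#2x#6:1@98 #3x#6:3@96; bids=[-] asks=[#5:1@102]
After op 8 [order #7] limit_sell(price=102, qty=3): fills=none; bids=[-] asks=[#5:1@102 #7:3@102]
After op 9 cancel(order #5): fills=none; bids=[-] asks=[#7:3@102]
After op 10 [order #8] market_sell(qty=4): fills=none; bids=[-] asks=[#7:3@102]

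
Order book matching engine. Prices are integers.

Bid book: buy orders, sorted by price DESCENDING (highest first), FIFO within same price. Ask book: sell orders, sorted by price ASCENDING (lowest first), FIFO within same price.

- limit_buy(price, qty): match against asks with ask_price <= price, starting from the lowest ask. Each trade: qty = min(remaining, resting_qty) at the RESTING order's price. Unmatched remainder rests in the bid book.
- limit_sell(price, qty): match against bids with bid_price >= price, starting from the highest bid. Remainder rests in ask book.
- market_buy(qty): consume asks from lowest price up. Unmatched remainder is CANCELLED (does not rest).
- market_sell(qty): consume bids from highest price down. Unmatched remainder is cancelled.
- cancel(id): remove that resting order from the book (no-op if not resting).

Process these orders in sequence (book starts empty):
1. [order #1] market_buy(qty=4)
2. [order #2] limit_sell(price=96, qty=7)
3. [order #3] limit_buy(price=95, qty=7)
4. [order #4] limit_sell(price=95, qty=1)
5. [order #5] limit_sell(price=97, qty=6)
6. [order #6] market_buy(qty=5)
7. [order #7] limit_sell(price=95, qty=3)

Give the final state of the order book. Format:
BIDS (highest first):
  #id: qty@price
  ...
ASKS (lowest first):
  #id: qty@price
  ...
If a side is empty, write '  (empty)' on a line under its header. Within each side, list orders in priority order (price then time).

After op 1 [order #1] market_buy(qty=4): fills=none; bids=[-] asks=[-]
After op 2 [order #2] limit_sell(price=96, qty=7): fills=none; bids=[-] asks=[#2:7@96]
After op 3 [order #3] limit_buy(price=95, qty=7): fills=none; bids=[#3:7@95] asks=[#2:7@96]
After op 4 [order #4] limit_sell(price=95, qty=1): fills=#3x#4:1@95; bids=[#3:6@95] asks=[#2:7@96]
After op 5 [order #5] limit_sell(price=97, qty=6): fills=none; bids=[#3:6@95] asks=[#2:7@96 #5:6@97]
After op 6 [order #6] market_buy(qty=5): fills=#6x#2:5@96; bids=[#3:6@95] asks=[#2:2@96 #5:6@97]
After op 7 [order #7] limit_sell(price=95, qty=3): fills=#3x#7:3@95; bids=[#3:3@95] asks=[#2:2@96 #5:6@97]

Answer: BIDS (highest first):
  #3: 3@95
ASKS (lowest first):
  #2: 2@96
  #5: 6@97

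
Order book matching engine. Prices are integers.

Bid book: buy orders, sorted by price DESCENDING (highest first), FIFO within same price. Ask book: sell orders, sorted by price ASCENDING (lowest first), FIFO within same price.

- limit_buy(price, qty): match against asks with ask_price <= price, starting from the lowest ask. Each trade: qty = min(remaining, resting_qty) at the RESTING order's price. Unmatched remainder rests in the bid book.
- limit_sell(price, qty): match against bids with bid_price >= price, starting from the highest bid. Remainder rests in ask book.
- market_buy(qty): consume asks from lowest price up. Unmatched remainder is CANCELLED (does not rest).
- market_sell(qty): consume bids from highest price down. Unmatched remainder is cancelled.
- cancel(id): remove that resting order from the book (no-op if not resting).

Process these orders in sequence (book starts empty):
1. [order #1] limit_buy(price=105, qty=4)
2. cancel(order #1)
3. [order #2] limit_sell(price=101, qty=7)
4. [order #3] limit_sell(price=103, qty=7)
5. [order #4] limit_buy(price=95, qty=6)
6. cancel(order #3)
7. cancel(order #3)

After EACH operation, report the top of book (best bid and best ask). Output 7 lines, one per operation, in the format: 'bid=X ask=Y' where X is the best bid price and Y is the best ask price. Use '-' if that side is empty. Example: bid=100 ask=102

After op 1 [order #1] limit_buy(price=105, qty=4): fills=none; bids=[#1:4@105] asks=[-]
After op 2 cancel(order #1): fills=none; bids=[-] asks=[-]
After op 3 [order #2] limit_sell(price=101, qty=7): fills=none; bids=[-] asks=[#2:7@101]
After op 4 [order #3] limit_sell(price=103, qty=7): fills=none; bids=[-] asks=[#2:7@101 #3:7@103]
After op 5 [order #4] limit_buy(price=95, qty=6): fills=none; bids=[#4:6@95] asks=[#2:7@101 #3:7@103]
After op 6 cancel(order #3): fills=none; bids=[#4:6@95] asks=[#2:7@101]
After op 7 cancel(order #3): fills=none; bids=[#4:6@95] asks=[#2:7@101]

Answer: bid=105 ask=-
bid=- ask=-
bid=- ask=101
bid=- ask=101
bid=95 ask=101
bid=95 ask=101
bid=95 ask=101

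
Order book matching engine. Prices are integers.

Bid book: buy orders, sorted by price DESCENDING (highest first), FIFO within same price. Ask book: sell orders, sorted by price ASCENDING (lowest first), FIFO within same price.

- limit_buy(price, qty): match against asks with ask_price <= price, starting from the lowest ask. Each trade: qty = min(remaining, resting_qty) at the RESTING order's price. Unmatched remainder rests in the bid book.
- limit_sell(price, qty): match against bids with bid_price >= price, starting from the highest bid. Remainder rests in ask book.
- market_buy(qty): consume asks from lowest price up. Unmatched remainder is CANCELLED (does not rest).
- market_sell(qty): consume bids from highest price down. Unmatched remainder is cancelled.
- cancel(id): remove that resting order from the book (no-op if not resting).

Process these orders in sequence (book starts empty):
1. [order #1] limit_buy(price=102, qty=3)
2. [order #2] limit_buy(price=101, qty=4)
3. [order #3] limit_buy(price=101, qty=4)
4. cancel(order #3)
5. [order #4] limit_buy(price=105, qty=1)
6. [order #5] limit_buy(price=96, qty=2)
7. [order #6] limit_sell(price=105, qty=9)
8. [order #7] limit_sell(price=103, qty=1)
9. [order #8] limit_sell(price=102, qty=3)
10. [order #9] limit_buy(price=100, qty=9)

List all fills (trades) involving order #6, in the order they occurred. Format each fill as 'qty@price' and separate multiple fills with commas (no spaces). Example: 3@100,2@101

After op 1 [order #1] limit_buy(price=102, qty=3): fills=none; bids=[#1:3@102] asks=[-]
After op 2 [order #2] limit_buy(price=101, qty=4): fills=none; bids=[#1:3@102 #2:4@101] asks=[-]
After op 3 [order #3] limit_buy(price=101, qty=4): fills=none; bids=[#1:3@102 #2:4@101 #3:4@101] asks=[-]
After op 4 cancel(order #3): fills=none; bids=[#1:3@102 #2:4@101] asks=[-]
After op 5 [order #4] limit_buy(price=105, qty=1): fills=none; bids=[#4:1@105 #1:3@102 #2:4@101] asks=[-]
After op 6 [order #5] limit_buy(price=96, qty=2): fills=none; bids=[#4:1@105 #1:3@102 #2:4@101 #5:2@96] asks=[-]
After op 7 [order #6] limit_sell(price=105, qty=9): fills=#4x#6:1@105; bids=[#1:3@102 #2:4@101 #5:2@96] asks=[#6:8@105]
After op 8 [order #7] limit_sell(price=103, qty=1): fills=none; bids=[#1:3@102 #2:4@101 #5:2@96] asks=[#7:1@103 #6:8@105]
After op 9 [order #8] limit_sell(price=102, qty=3): fills=#1x#8:3@102; bids=[#2:4@101 #5:2@96] asks=[#7:1@103 #6:8@105]
After op 10 [order #9] limit_buy(price=100, qty=9): fills=none; bids=[#2:4@101 #9:9@100 #5:2@96] asks=[#7:1@103 #6:8@105]

Answer: 1@105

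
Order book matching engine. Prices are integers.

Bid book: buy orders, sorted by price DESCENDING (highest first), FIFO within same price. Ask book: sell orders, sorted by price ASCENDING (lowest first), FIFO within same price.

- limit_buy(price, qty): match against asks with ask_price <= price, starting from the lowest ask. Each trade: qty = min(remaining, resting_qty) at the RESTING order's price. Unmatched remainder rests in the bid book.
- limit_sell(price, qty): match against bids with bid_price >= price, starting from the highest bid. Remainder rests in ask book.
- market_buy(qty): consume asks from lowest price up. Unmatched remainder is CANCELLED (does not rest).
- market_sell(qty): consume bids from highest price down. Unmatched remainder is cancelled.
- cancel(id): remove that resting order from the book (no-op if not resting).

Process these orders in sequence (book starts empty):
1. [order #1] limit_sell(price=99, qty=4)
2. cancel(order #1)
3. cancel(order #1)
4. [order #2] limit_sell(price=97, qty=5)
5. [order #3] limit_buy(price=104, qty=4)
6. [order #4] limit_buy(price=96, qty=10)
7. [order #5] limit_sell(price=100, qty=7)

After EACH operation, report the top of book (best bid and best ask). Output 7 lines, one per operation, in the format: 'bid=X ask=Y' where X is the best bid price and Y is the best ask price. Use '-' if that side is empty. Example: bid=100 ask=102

Answer: bid=- ask=99
bid=- ask=-
bid=- ask=-
bid=- ask=97
bid=- ask=97
bid=96 ask=97
bid=96 ask=97

Derivation:
After op 1 [order #1] limit_sell(price=99, qty=4): fills=none; bids=[-] asks=[#1:4@99]
After op 2 cancel(order #1): fills=none; bids=[-] asks=[-]
After op 3 cancel(order #1): fills=none; bids=[-] asks=[-]
After op 4 [order #2] limit_sell(price=97, qty=5): fills=none; bids=[-] asks=[#2:5@97]
After op 5 [order #3] limit_buy(price=104, qty=4): fills=#3x#2:4@97; bids=[-] asks=[#2:1@97]
After op 6 [order #4] limit_buy(price=96, qty=10): fills=none; bids=[#4:10@96] asks=[#2:1@97]
After op 7 [order #5] limit_sell(price=100, qty=7): fills=none; bids=[#4:10@96] asks=[#2:1@97 #5:7@100]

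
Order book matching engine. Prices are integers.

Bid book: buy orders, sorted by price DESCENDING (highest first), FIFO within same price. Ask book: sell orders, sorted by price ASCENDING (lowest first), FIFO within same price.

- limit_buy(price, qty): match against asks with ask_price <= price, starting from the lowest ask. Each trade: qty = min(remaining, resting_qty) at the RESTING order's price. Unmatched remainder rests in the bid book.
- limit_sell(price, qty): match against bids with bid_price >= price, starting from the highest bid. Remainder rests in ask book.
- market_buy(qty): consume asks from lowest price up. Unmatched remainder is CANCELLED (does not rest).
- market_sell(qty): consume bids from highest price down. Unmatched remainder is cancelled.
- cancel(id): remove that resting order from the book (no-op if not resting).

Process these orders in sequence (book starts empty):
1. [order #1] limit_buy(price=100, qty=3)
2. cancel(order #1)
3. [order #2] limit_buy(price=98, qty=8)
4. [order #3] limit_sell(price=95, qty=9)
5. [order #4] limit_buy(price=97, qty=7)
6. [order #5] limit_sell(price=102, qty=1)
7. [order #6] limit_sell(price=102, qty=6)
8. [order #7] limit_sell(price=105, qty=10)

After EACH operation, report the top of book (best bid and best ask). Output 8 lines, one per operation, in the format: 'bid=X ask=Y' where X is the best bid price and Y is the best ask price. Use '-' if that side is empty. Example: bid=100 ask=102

Answer: bid=100 ask=-
bid=- ask=-
bid=98 ask=-
bid=- ask=95
bid=97 ask=-
bid=97 ask=102
bid=97 ask=102
bid=97 ask=102

Derivation:
After op 1 [order #1] limit_buy(price=100, qty=3): fills=none; bids=[#1:3@100] asks=[-]
After op 2 cancel(order #1): fills=none; bids=[-] asks=[-]
After op 3 [order #2] limit_buy(price=98, qty=8): fills=none; bids=[#2:8@98] asks=[-]
After op 4 [order #3] limit_sell(price=95, qty=9): fills=#2x#3:8@98; bids=[-] asks=[#3:1@95]
After op 5 [order #4] limit_buy(price=97, qty=7): fills=#4x#3:1@95; bids=[#4:6@97] asks=[-]
After op 6 [order #5] limit_sell(price=102, qty=1): fills=none; bids=[#4:6@97] asks=[#5:1@102]
After op 7 [order #6] limit_sell(price=102, qty=6): fills=none; bids=[#4:6@97] asks=[#5:1@102 #6:6@102]
After op 8 [order #7] limit_sell(price=105, qty=10): fills=none; bids=[#4:6@97] asks=[#5:1@102 #6:6@102 #7:10@105]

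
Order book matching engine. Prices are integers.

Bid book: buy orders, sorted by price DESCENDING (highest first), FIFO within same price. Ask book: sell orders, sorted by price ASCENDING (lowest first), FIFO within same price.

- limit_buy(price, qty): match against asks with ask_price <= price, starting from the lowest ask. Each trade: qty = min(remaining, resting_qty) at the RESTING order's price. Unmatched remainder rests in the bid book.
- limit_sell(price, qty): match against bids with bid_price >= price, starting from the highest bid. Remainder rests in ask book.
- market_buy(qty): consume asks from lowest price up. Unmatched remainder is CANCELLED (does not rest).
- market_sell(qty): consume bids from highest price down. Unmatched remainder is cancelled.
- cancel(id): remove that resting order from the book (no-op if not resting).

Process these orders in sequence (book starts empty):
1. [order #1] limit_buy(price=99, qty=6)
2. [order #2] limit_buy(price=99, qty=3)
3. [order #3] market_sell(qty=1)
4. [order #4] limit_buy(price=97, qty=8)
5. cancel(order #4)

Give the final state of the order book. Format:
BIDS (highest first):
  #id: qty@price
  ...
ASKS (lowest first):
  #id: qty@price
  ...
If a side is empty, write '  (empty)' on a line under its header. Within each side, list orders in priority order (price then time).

Answer: BIDS (highest first):
  #1: 5@99
  #2: 3@99
ASKS (lowest first):
  (empty)

Derivation:
After op 1 [order #1] limit_buy(price=99, qty=6): fills=none; bids=[#1:6@99] asks=[-]
After op 2 [order #2] limit_buy(price=99, qty=3): fills=none; bids=[#1:6@99 #2:3@99] asks=[-]
After op 3 [order #3] market_sell(qty=1): fills=#1x#3:1@99; bids=[#1:5@99 #2:3@99] asks=[-]
After op 4 [order #4] limit_buy(price=97, qty=8): fills=none; bids=[#1:5@99 #2:3@99 #4:8@97] asks=[-]
After op 5 cancel(order #4): fills=none; bids=[#1:5@99 #2:3@99] asks=[-]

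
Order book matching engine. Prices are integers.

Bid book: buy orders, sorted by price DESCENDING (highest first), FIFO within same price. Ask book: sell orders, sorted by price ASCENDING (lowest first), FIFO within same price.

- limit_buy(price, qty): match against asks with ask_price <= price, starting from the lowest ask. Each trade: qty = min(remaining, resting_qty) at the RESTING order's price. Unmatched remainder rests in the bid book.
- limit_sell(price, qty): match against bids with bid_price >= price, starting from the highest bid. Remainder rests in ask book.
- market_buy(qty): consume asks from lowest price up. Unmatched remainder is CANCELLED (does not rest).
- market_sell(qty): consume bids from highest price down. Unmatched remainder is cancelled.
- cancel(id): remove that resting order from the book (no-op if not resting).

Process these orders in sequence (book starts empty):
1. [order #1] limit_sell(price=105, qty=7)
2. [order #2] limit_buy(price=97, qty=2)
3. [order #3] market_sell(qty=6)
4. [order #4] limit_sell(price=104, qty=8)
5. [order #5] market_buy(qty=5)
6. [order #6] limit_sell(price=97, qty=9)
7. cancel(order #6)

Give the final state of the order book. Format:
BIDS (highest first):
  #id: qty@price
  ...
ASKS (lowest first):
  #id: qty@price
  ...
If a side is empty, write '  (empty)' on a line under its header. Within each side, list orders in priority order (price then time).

After op 1 [order #1] limit_sell(price=105, qty=7): fills=none; bids=[-] asks=[#1:7@105]
After op 2 [order #2] limit_buy(price=97, qty=2): fills=none; bids=[#2:2@97] asks=[#1:7@105]
After op 3 [order #3] market_sell(qty=6): fills=#2x#3:2@97; bids=[-] asks=[#1:7@105]
After op 4 [order #4] limit_sell(price=104, qty=8): fills=none; bids=[-] asks=[#4:8@104 #1:7@105]
After op 5 [order #5] market_buy(qty=5): fills=#5x#4:5@104; bids=[-] asks=[#4:3@104 #1:7@105]
After op 6 [order #6] limit_sell(price=97, qty=9): fills=none; bids=[-] asks=[#6:9@97 #4:3@104 #1:7@105]
After op 7 cancel(order #6): fills=none; bids=[-] asks=[#4:3@104 #1:7@105]

Answer: BIDS (highest first):
  (empty)
ASKS (lowest first):
  #4: 3@104
  #1: 7@105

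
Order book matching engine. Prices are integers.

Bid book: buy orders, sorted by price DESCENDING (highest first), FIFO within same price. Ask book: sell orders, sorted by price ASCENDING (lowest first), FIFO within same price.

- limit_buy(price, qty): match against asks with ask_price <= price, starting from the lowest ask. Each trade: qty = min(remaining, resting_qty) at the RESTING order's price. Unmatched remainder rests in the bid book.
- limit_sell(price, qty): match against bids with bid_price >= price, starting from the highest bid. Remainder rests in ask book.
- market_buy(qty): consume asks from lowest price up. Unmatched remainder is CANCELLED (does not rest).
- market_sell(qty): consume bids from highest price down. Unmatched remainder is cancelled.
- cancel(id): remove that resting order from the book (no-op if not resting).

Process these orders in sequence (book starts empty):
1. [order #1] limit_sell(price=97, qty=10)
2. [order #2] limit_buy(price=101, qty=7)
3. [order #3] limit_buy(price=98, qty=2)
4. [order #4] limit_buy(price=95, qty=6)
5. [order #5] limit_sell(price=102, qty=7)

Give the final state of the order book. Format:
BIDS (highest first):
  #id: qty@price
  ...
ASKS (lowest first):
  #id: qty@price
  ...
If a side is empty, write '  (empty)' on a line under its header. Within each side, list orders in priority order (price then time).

After op 1 [order #1] limit_sell(price=97, qty=10): fills=none; bids=[-] asks=[#1:10@97]
After op 2 [order #2] limit_buy(price=101, qty=7): fills=#2x#1:7@97; bids=[-] asks=[#1:3@97]
After op 3 [order #3] limit_buy(price=98, qty=2): fills=#3x#1:2@97; bids=[-] asks=[#1:1@97]
After op 4 [order #4] limit_buy(price=95, qty=6): fills=none; bids=[#4:6@95] asks=[#1:1@97]
After op 5 [order #5] limit_sell(price=102, qty=7): fills=none; bids=[#4:6@95] asks=[#1:1@97 #5:7@102]

Answer: BIDS (highest first):
  #4: 6@95
ASKS (lowest first):
  #1: 1@97
  #5: 7@102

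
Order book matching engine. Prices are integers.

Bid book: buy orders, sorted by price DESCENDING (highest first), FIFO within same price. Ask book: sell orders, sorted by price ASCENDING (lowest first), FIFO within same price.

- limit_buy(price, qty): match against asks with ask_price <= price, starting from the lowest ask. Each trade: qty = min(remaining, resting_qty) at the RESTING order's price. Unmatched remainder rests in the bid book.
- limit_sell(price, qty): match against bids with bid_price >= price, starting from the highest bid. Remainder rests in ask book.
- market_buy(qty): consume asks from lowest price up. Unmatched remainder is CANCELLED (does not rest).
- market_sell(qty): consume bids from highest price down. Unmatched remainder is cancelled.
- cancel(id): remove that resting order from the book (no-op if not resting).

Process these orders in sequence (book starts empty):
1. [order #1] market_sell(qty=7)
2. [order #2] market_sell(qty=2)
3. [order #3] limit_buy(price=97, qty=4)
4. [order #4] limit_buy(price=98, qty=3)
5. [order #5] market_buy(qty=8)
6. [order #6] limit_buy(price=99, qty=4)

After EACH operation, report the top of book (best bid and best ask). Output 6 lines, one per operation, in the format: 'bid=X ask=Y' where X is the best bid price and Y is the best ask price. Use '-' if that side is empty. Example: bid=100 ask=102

Answer: bid=- ask=-
bid=- ask=-
bid=97 ask=-
bid=98 ask=-
bid=98 ask=-
bid=99 ask=-

Derivation:
After op 1 [order #1] market_sell(qty=7): fills=none; bids=[-] asks=[-]
After op 2 [order #2] market_sell(qty=2): fills=none; bids=[-] asks=[-]
After op 3 [order #3] limit_buy(price=97, qty=4): fills=none; bids=[#3:4@97] asks=[-]
After op 4 [order #4] limit_buy(price=98, qty=3): fills=none; bids=[#4:3@98 #3:4@97] asks=[-]
After op 5 [order #5] market_buy(qty=8): fills=none; bids=[#4:3@98 #3:4@97] asks=[-]
After op 6 [order #6] limit_buy(price=99, qty=4): fills=none; bids=[#6:4@99 #4:3@98 #3:4@97] asks=[-]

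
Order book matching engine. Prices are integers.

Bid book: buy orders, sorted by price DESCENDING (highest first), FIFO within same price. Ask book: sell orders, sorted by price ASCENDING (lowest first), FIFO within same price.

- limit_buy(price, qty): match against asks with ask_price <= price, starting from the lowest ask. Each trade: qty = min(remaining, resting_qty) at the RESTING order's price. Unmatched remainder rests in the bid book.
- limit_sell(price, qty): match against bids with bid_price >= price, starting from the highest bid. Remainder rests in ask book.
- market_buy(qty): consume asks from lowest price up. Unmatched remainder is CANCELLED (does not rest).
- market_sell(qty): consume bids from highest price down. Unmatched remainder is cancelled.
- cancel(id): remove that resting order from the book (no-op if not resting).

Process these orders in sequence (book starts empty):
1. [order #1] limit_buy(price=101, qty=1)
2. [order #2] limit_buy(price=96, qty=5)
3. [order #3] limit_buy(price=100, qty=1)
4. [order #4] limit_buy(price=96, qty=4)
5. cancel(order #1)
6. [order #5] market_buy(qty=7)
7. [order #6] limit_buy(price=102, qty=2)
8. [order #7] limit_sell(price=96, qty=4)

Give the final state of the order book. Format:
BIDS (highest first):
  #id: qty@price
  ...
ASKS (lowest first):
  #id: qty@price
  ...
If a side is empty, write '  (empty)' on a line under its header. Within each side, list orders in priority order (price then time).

Answer: BIDS (highest first):
  #2: 4@96
  #4: 4@96
ASKS (lowest first):
  (empty)

Derivation:
After op 1 [order #1] limit_buy(price=101, qty=1): fills=none; bids=[#1:1@101] asks=[-]
After op 2 [order #2] limit_buy(price=96, qty=5): fills=none; bids=[#1:1@101 #2:5@96] asks=[-]
After op 3 [order #3] limit_buy(price=100, qty=1): fills=none; bids=[#1:1@101 #3:1@100 #2:5@96] asks=[-]
After op 4 [order #4] limit_buy(price=96, qty=4): fills=none; bids=[#1:1@101 #3:1@100 #2:5@96 #4:4@96] asks=[-]
After op 5 cancel(order #1): fills=none; bids=[#3:1@100 #2:5@96 #4:4@96] asks=[-]
After op 6 [order #5] market_buy(qty=7): fills=none; bids=[#3:1@100 #2:5@96 #4:4@96] asks=[-]
After op 7 [order #6] limit_buy(price=102, qty=2): fills=none; bids=[#6:2@102 #3:1@100 #2:5@96 #4:4@96] asks=[-]
After op 8 [order #7] limit_sell(price=96, qty=4): fills=#6x#7:2@102 #3x#7:1@100 #2x#7:1@96; bids=[#2:4@96 #4:4@96] asks=[-]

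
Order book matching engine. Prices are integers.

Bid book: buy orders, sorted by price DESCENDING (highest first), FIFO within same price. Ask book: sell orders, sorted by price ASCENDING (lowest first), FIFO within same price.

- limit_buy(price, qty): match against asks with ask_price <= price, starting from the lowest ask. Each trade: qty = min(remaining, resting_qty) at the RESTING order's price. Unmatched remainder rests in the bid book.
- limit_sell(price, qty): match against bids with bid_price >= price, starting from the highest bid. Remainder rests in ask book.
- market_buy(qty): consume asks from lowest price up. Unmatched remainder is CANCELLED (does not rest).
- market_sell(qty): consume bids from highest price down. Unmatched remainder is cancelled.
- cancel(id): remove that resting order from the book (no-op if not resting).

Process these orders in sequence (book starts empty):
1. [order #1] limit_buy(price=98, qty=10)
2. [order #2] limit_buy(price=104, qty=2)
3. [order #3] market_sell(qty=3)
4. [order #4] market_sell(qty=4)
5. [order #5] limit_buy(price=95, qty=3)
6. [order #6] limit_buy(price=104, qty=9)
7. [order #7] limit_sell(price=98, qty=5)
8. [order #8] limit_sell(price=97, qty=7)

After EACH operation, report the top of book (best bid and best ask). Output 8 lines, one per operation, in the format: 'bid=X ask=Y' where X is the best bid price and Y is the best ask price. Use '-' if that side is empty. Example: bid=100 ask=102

After op 1 [order #1] limit_buy(price=98, qty=10): fills=none; bids=[#1:10@98] asks=[-]
After op 2 [order #2] limit_buy(price=104, qty=2): fills=none; bids=[#2:2@104 #1:10@98] asks=[-]
After op 3 [order #3] market_sell(qty=3): fills=#2x#3:2@104 #1x#3:1@98; bids=[#1:9@98] asks=[-]
After op 4 [order #4] market_sell(qty=4): fills=#1x#4:4@98; bids=[#1:5@98] asks=[-]
After op 5 [order #5] limit_buy(price=95, qty=3): fills=none; bids=[#1:5@98 #5:3@95] asks=[-]
After op 6 [order #6] limit_buy(price=104, qty=9): fills=none; bids=[#6:9@104 #1:5@98 #5:3@95] asks=[-]
After op 7 [order #7] limit_sell(price=98, qty=5): fills=#6x#7:5@104; bids=[#6:4@104 #1:5@98 #5:3@95] asks=[-]
After op 8 [order #8] limit_sell(price=97, qty=7): fills=#6x#8:4@104 #1x#8:3@98; bids=[#1:2@98 #5:3@95] asks=[-]

Answer: bid=98 ask=-
bid=104 ask=-
bid=98 ask=-
bid=98 ask=-
bid=98 ask=-
bid=104 ask=-
bid=104 ask=-
bid=98 ask=-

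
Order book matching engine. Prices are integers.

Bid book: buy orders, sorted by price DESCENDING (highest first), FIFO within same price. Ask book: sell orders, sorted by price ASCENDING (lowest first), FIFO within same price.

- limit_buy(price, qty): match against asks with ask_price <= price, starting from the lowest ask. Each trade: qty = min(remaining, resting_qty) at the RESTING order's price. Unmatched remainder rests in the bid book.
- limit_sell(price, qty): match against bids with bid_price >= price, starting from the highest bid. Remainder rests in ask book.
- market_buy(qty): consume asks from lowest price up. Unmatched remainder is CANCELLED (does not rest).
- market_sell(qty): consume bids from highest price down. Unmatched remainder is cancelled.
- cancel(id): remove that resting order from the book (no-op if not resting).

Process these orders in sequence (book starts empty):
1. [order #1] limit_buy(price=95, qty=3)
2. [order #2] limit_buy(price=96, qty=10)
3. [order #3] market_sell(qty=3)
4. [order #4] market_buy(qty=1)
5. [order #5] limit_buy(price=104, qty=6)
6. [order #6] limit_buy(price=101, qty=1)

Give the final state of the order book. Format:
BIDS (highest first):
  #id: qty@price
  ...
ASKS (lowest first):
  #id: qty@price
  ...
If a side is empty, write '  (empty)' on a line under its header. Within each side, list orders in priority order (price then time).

Answer: BIDS (highest first):
  #5: 6@104
  #6: 1@101
  #2: 7@96
  #1: 3@95
ASKS (lowest first):
  (empty)

Derivation:
After op 1 [order #1] limit_buy(price=95, qty=3): fills=none; bids=[#1:3@95] asks=[-]
After op 2 [order #2] limit_buy(price=96, qty=10): fills=none; bids=[#2:10@96 #1:3@95] asks=[-]
After op 3 [order #3] market_sell(qty=3): fills=#2x#3:3@96; bids=[#2:7@96 #1:3@95] asks=[-]
After op 4 [order #4] market_buy(qty=1): fills=none; bids=[#2:7@96 #1:3@95] asks=[-]
After op 5 [order #5] limit_buy(price=104, qty=6): fills=none; bids=[#5:6@104 #2:7@96 #1:3@95] asks=[-]
After op 6 [order #6] limit_buy(price=101, qty=1): fills=none; bids=[#5:6@104 #6:1@101 #2:7@96 #1:3@95] asks=[-]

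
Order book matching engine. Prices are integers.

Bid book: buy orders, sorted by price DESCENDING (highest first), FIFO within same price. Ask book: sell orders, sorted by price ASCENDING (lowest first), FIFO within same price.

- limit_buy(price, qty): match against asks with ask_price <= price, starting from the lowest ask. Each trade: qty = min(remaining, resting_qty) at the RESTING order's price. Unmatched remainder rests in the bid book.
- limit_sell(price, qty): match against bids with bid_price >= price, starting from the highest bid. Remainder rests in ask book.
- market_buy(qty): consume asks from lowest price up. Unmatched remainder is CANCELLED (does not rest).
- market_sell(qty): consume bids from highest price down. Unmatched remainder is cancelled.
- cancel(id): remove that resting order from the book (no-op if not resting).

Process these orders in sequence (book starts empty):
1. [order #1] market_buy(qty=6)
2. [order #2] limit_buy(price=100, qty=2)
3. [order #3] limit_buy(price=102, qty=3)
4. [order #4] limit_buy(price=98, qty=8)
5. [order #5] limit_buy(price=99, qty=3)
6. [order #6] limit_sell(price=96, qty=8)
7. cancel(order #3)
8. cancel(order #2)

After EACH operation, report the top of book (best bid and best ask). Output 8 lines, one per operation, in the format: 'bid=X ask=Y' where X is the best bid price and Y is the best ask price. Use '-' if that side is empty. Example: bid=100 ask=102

Answer: bid=- ask=-
bid=100 ask=-
bid=102 ask=-
bid=102 ask=-
bid=102 ask=-
bid=98 ask=-
bid=98 ask=-
bid=98 ask=-

Derivation:
After op 1 [order #1] market_buy(qty=6): fills=none; bids=[-] asks=[-]
After op 2 [order #2] limit_buy(price=100, qty=2): fills=none; bids=[#2:2@100] asks=[-]
After op 3 [order #3] limit_buy(price=102, qty=3): fills=none; bids=[#3:3@102 #2:2@100] asks=[-]
After op 4 [order #4] limit_buy(price=98, qty=8): fills=none; bids=[#3:3@102 #2:2@100 #4:8@98] asks=[-]
After op 5 [order #5] limit_buy(price=99, qty=3): fills=none; bids=[#3:3@102 #2:2@100 #5:3@99 #4:8@98] asks=[-]
After op 6 [order #6] limit_sell(price=96, qty=8): fills=#3x#6:3@102 #2x#6:2@100 #5x#6:3@99; bids=[#4:8@98] asks=[-]
After op 7 cancel(order #3): fills=none; bids=[#4:8@98] asks=[-]
After op 8 cancel(order #2): fills=none; bids=[#4:8@98] asks=[-]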